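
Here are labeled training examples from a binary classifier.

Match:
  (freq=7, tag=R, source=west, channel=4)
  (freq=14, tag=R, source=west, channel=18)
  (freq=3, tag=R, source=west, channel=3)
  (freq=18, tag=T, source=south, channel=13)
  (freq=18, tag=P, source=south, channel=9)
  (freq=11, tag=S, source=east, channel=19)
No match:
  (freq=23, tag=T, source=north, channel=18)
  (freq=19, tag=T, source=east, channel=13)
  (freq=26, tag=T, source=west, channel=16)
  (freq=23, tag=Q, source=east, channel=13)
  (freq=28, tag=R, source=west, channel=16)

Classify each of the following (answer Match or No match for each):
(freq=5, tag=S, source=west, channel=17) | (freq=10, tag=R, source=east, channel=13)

Match, Match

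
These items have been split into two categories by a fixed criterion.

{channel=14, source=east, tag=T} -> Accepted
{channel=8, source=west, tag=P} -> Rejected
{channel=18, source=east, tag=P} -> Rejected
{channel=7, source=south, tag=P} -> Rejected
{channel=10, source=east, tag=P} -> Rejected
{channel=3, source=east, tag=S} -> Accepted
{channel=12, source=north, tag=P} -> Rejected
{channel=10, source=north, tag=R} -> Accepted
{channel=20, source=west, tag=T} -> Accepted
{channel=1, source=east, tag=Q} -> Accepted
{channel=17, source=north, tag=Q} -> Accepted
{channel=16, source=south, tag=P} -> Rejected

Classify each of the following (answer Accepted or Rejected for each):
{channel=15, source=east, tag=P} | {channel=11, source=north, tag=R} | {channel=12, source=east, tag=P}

The classifier is using: tag is not P.

Rejected, Accepted, Rejected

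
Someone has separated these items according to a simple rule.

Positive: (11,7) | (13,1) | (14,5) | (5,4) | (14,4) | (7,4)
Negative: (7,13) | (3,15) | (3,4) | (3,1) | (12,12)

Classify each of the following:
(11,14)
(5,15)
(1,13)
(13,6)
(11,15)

Negative, Negative, Negative, Positive, Negative

The rule appears to be: first > second AND sum ≥ 7.
(11,14): 11 < 14, 11+14 = 25 — lacks this property, so Negative.
(5,15): 5 < 15, 5+15 = 20 — lacks this property, so Negative.
(1,13): 1 < 13, 1+13 = 14 — lacks this property, so Negative.
(13,6): 13 > 6, 13+6 = 19 — meets the rule, so Positive.
(11,15): 11 < 15, 11+15 = 26 — lacks this property, so Negative.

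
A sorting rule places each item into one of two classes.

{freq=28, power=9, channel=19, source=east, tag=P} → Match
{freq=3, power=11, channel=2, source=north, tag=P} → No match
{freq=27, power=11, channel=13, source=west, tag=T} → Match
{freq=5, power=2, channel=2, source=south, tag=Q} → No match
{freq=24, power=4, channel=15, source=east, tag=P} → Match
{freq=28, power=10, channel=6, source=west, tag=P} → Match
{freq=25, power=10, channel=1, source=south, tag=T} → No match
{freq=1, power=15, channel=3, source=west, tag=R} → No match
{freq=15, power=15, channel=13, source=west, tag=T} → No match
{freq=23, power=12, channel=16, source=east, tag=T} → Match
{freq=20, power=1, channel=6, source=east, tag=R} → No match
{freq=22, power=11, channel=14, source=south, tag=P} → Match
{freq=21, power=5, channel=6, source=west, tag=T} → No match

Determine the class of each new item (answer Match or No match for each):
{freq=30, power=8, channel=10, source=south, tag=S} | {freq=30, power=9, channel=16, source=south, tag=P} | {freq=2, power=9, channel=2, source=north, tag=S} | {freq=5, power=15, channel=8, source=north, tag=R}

The distinguishing property — channel ≥ 2 AND freq ≥ 22 — holds for all the 'Match' cases and none of the 'No match' cases.
Match: {freq=30, power=8, channel=10, source=south, tag=S}, since channel = 10, freq = 30.
Match: {freq=30, power=9, channel=16, source=south, tag=P}, since channel = 16, freq = 30.
No match: {freq=2, power=9, channel=2, source=north, tag=S}, since channel = 2, freq = 2.
No match: {freq=5, power=15, channel=8, source=north, tag=R}, since channel = 8, freq = 5.

Match, Match, No match, No match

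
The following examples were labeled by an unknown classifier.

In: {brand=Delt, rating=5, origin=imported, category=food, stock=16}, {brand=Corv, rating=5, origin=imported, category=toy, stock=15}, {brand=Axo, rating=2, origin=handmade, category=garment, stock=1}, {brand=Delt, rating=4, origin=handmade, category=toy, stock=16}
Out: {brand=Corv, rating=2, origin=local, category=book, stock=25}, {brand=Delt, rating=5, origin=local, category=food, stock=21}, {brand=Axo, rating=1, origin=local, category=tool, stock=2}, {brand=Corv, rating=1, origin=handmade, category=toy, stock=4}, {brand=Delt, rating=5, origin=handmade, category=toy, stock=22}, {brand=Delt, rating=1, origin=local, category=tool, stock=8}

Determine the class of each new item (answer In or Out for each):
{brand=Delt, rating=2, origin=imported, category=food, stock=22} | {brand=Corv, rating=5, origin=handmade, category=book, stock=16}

Out, In

The simplest hypothesis consistent with all the labels is: rating ≥ 2 AND stock ≤ 16.
Out: {brand=Delt, rating=2, origin=imported, category=food, stock=22}, since rating = 2, stock = 22.
In: {brand=Corv, rating=5, origin=handmade, category=book, stock=16}, since rating = 5, stock = 16.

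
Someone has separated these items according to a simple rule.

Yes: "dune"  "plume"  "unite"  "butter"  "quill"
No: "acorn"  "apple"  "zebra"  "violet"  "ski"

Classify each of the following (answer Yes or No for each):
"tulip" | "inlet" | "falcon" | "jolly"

Yes, No, No, No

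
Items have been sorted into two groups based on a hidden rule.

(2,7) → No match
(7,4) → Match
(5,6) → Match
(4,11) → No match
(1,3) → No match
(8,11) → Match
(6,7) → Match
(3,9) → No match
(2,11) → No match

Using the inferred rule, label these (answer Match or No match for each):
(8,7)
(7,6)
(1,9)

The classifier is using: first ≥ 5.

Match, Match, No match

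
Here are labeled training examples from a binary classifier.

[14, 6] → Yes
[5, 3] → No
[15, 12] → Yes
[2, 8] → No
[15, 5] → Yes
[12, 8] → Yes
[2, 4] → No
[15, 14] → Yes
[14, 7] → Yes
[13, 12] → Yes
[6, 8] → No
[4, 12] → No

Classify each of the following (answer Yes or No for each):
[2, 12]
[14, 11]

No, Yes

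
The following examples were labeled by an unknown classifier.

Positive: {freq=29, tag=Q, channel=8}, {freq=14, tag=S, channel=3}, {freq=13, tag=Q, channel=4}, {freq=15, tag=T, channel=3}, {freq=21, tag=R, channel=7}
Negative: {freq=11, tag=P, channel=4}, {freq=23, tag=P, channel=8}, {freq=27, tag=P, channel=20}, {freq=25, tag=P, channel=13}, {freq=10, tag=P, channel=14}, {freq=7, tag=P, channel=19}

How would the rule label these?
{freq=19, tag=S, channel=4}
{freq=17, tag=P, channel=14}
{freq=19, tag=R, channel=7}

Positive, Negative, Positive

The rule appears to be: tag is not P.
{freq=19, tag=S, channel=4} → tag is S → Positive. {freq=17, tag=P, channel=14} → tag is P → Negative. {freq=19, tag=R, channel=7} → tag is R → Positive.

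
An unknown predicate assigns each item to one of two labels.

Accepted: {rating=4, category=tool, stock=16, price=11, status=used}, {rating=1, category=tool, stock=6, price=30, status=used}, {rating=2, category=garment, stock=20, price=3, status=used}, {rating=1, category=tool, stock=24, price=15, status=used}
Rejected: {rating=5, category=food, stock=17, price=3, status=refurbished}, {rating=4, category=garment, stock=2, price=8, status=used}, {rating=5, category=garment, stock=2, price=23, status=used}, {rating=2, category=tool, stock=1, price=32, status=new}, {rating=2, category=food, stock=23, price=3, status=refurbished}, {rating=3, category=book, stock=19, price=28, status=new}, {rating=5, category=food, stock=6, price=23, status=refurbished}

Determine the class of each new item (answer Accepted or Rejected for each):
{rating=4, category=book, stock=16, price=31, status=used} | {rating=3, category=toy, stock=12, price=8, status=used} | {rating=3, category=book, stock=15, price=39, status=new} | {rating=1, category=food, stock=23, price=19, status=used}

Accepted, Accepted, Rejected, Accepted

One predicate separates the groups cleanly: status is used AND stock ≥ 6.
{rating=4, category=book, stock=16, price=31, status=used}: status is used, stock = 16, qualifies → Accepted. {rating=3, category=toy, stock=12, price=8, status=used}: status is used, stock = 12, qualifies → Accepted. {rating=3, category=book, stock=15, price=39, status=new}: status is new, stock = 15, does not satisfy this → Rejected. {rating=1, category=food, stock=23, price=19, status=used}: status is used, stock = 23, qualifies → Accepted.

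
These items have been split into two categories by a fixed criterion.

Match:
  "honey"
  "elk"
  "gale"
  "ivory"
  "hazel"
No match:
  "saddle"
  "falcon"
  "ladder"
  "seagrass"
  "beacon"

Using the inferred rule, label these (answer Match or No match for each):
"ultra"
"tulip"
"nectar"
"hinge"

Match, Match, No match, Match

Rule: length ≤ 5. This holds for each 'Match' example and fails for each 'No match' one.
Match: "ultra", since length 5. Match: "tulip", since length 5. No match: "nectar", since length 6. Match: "hinge", since length 5.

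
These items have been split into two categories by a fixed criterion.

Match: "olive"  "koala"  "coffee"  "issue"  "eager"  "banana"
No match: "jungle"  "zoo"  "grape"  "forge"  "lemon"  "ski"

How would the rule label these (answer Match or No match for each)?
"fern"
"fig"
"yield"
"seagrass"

No match, No match, No match, Match

The classifier is using: has ≥ 3 vowels.
"fern": No match (1 vowel).
"fig": No match (1 vowel).
"yield": No match (2 vowels).
"seagrass": Match (3 vowels).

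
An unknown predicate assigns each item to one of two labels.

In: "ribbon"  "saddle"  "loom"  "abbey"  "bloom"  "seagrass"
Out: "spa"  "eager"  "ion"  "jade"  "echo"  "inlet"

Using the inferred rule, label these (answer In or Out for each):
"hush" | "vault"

Out, Out

Every 'In' example satisfies: has a double letter. None of the 'Out' examples do.
"hush": no doubled letter — doesn't match, so Out. "vault": no doubled letter — doesn't match, so Out.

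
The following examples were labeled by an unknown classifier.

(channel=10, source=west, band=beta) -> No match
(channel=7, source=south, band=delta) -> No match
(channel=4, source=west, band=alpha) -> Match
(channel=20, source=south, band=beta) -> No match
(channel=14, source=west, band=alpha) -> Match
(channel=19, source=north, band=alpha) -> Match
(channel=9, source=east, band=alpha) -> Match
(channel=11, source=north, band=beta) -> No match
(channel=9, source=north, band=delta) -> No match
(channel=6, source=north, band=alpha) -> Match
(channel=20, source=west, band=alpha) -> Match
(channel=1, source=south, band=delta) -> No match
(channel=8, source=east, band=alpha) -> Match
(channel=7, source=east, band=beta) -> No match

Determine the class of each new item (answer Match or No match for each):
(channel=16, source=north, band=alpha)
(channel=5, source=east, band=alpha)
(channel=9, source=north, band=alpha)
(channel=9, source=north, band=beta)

Match, Match, Match, No match

'Match' ⟺ band is alpha.
(channel=16, source=north, band=alpha) — band is alpha, hence Match. (channel=5, source=east, band=alpha) — band is alpha, hence Match. (channel=9, source=north, band=alpha) — band is alpha, hence Match. (channel=9, source=north, band=beta) — band is beta, hence No match.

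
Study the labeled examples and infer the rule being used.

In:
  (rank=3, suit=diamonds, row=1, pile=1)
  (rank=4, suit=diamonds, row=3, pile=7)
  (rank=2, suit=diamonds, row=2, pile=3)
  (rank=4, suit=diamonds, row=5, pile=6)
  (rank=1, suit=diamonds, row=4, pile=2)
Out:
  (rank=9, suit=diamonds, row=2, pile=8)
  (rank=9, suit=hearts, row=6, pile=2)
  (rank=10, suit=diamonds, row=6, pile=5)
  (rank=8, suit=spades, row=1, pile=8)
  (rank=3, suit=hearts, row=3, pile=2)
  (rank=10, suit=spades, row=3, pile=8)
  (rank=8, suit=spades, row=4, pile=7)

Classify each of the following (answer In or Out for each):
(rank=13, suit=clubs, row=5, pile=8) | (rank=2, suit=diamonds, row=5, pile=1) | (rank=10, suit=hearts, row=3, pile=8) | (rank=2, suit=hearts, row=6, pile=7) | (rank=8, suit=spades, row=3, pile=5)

Out, In, Out, Out, Out

The distinguishing property — suit is diamonds AND rank ≤ 4 — holds for all the 'In' cases and none of the 'Out' cases.
(rank=13, suit=clubs, row=5, pile=8) → suit is clubs, rank = 13 → Out.
(rank=2, suit=diamonds, row=5, pile=1) → suit is diamonds, rank = 2 → In.
(rank=10, suit=hearts, row=3, pile=8) → suit is hearts, rank = 10 → Out.
(rank=2, suit=hearts, row=6, pile=7) → suit is hearts, rank = 2 → Out.
(rank=8, suit=spades, row=3, pile=5) → suit is spades, rank = 8 → Out.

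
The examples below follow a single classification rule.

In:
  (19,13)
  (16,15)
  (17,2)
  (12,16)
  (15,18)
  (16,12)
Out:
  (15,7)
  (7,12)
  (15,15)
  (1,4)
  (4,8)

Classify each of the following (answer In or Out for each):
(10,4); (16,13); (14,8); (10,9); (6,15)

One predicate separates the groups cleanly: max ≥ 16.

Out, In, Out, Out, Out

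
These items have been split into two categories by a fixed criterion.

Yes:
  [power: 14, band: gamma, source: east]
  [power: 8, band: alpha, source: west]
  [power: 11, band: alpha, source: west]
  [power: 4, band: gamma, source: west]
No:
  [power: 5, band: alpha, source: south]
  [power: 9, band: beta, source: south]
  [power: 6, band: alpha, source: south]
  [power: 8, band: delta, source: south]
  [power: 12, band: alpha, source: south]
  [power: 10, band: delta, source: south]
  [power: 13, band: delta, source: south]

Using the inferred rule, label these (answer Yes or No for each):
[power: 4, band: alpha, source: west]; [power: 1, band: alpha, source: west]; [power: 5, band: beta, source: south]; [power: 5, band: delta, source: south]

Yes, Yes, No, No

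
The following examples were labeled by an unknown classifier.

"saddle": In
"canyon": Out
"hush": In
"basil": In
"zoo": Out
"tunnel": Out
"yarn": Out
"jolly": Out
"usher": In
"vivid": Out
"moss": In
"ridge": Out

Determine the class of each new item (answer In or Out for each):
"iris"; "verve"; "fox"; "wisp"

In, Out, Out, In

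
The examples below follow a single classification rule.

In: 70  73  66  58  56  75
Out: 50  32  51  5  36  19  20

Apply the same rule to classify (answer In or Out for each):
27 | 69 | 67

All 'In' examples share one property — at least 56 — and every 'Out' example lacks it.
27: 27 < 56, does not satisfy this → Out.
69: 69 ≥ 56, passes → In.
67: 67 ≥ 56, passes → In.

Out, In, In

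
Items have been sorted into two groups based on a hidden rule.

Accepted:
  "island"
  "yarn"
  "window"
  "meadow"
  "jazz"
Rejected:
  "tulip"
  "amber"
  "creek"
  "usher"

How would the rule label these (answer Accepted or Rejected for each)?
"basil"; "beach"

Rejected, Rejected

Checking candidate rules against both groups, what survives is: even length.
"basil": length 5 — lacks this property, so Rejected. "beach": length 5 — lacks this property, so Rejected.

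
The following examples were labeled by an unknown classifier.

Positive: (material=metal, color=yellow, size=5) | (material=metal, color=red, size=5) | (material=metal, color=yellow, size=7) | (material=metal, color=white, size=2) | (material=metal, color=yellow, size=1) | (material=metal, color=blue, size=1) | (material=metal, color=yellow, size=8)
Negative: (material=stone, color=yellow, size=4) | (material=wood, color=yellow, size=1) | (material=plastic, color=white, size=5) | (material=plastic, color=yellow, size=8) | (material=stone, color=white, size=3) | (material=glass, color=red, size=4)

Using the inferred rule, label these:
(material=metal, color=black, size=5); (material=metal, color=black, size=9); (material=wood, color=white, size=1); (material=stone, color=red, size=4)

Comparing the two groups points to one rule — material is metal.

Positive, Positive, Negative, Negative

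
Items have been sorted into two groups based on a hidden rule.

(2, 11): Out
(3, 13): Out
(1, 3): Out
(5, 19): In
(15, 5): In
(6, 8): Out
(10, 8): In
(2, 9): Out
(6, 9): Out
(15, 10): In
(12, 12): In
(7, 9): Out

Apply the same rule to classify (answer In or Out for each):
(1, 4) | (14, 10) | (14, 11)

Out, In, In

The rule appears to be: sum ≥ 18.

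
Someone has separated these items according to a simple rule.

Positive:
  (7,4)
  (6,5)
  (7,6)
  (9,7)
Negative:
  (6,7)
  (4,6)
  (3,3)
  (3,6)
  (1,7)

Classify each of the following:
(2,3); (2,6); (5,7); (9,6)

Negative, Negative, Negative, Positive

The simplest hypothesis consistent with all the labels is: first > second.
(2,3): 2 < 3 — doesn't match, so Negative. (2,6): 2 < 6 — doesn't match, so Negative. (5,7): 5 < 7 — doesn't match, so Negative. (9,6): 9 > 6 — matches, so Positive.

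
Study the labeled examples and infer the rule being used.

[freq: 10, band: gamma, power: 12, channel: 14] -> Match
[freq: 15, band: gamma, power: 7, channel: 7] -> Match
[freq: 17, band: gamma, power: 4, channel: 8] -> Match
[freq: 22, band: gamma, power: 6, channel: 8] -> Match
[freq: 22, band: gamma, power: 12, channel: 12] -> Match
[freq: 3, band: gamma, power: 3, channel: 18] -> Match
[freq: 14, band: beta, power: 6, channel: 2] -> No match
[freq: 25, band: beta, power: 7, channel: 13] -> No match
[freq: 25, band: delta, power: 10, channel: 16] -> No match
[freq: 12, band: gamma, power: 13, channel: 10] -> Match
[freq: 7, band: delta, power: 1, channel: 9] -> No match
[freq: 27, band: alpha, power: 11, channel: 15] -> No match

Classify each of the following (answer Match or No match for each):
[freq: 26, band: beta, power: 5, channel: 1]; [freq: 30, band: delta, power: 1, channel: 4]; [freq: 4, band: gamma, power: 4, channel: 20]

Rule: band is gamma. This holds for each 'Match' example and fails for each 'No match' one.
[freq: 26, band: beta, power: 5, channel: 1] — band is beta, hence No match.
[freq: 30, band: delta, power: 1, channel: 4] — band is delta, hence No match.
[freq: 4, band: gamma, power: 4, channel: 20] — band is gamma, hence Match.

No match, No match, Match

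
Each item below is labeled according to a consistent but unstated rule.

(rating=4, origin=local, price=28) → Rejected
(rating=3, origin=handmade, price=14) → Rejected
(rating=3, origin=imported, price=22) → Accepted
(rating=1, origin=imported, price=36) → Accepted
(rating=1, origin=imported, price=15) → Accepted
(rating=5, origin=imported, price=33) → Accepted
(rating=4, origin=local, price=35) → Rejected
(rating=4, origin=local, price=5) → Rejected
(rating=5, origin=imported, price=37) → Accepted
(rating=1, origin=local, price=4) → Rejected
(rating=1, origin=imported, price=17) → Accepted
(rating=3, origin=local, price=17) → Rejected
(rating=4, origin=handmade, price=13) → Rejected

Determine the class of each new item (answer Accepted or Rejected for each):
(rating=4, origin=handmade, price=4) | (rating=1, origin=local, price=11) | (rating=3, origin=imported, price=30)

Rejected, Rejected, Accepted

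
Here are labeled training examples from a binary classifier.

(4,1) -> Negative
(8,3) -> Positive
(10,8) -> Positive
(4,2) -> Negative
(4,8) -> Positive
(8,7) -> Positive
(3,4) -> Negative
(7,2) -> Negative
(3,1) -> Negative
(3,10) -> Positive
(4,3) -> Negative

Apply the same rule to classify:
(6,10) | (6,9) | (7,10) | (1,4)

Positive, Positive, Positive, Negative

A rule that fits every label: sum ≥ 11 — true of each 'Positive' example, false of each 'Negative' one.
(6,10): 6+10 = 16, satisfies this → Positive.
(6,9): 6+9 = 15, satisfies this → Positive.
(7,10): 7+10 = 17, satisfies this → Positive.
(1,4): 1+4 = 5, lacks this property → Negative.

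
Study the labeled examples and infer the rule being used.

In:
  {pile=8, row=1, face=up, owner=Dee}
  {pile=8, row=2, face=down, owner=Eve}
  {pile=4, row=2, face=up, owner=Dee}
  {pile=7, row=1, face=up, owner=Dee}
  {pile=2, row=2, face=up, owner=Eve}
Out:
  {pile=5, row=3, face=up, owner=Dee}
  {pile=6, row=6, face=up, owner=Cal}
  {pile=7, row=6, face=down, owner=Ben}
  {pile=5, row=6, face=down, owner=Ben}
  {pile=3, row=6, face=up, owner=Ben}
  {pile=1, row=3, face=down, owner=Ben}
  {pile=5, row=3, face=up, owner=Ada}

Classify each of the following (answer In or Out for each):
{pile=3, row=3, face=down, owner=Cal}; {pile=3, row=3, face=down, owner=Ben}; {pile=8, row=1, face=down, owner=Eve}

Out, Out, In

The pattern is that an item is 'In' exactly when: row ≤ 2.
{pile=3, row=3, face=down, owner=Cal} → row = 3 → Out. {pile=3, row=3, face=down, owner=Ben} → row = 3 → Out. {pile=8, row=1, face=down, owner=Eve} → row = 1 → In.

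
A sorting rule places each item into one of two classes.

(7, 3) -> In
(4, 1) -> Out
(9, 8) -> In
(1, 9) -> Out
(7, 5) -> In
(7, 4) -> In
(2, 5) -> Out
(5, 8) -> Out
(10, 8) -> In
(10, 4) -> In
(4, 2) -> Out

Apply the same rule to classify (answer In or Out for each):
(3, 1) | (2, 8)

All 'In' examples share one property — first ≥ 7 — and every 'Out' example lacks it.

Out, Out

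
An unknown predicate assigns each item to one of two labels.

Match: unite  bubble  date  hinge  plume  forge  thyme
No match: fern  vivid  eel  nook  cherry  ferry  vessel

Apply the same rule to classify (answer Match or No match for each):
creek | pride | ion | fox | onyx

The distinguishing property — ends with 'e' — holds for all the 'Match' cases and none of the 'No match' cases.
creek: No match (ends with 'k').
pride: Match (ends with 'e').
ion: No match (ends with 'n').
fox: No match (ends with 'x').
onyx: No match (ends with 'x').

No match, Match, No match, No match, No match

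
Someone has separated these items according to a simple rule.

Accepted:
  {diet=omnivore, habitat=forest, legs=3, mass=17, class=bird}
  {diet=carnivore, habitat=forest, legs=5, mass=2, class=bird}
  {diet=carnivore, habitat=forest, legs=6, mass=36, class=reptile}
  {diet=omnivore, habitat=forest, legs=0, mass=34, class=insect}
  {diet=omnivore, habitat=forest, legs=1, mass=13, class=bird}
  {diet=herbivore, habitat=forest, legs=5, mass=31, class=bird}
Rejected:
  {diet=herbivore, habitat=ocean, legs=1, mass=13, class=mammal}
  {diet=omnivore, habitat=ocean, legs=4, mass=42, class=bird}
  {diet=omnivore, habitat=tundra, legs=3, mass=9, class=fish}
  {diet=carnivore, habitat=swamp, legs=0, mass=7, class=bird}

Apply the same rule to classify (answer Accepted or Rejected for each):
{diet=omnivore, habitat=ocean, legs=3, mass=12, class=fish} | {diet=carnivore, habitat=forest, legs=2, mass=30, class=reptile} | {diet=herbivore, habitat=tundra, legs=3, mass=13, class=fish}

Looking at the examples, the only property every 'Accepted' case has and every 'Rejected' case lacks is: habitat is forest.

Rejected, Accepted, Rejected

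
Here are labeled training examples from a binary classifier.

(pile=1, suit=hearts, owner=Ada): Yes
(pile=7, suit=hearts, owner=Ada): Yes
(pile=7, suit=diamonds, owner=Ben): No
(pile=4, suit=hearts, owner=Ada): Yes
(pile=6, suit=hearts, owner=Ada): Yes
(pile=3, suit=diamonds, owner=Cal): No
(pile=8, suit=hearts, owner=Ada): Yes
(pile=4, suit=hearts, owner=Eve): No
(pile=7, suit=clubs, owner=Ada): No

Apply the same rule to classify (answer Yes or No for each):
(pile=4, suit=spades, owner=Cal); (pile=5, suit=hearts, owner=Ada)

No, Yes

The simplest hypothesis consistent with all the labels is: suit is hearts AND owner is Ada.
(pile=4, suit=spades, owner=Cal): suit is spades, owner is Cal, fails this test → No.
(pile=5, suit=hearts, owner=Ada): suit is hearts, owner is Ada, checks out → Yes.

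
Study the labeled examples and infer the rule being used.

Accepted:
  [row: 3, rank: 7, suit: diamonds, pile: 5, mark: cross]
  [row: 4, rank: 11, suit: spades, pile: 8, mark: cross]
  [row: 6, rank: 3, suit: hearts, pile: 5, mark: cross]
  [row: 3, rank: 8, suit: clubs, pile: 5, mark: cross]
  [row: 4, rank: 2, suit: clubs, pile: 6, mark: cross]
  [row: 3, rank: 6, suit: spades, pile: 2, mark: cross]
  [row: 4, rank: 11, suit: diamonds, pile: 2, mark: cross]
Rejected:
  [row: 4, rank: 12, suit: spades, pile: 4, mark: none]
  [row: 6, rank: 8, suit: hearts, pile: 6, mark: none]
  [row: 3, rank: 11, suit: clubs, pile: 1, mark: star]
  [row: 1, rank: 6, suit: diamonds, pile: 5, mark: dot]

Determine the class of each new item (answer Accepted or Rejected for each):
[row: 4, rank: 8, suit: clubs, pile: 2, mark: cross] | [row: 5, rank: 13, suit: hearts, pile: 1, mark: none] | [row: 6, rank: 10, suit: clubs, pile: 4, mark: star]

Accepted, Rejected, Rejected

The simplest hypothesis consistent with all the labels is: mark is cross.
[row: 4, rank: 8, suit: clubs, pile: 2, mark: cross] — mark is cross, hence Accepted.
[row: 5, rank: 13, suit: hearts, pile: 1, mark: none] — mark is none, hence Rejected.
[row: 6, rank: 10, suit: clubs, pile: 4, mark: star] — mark is star, hence Rejected.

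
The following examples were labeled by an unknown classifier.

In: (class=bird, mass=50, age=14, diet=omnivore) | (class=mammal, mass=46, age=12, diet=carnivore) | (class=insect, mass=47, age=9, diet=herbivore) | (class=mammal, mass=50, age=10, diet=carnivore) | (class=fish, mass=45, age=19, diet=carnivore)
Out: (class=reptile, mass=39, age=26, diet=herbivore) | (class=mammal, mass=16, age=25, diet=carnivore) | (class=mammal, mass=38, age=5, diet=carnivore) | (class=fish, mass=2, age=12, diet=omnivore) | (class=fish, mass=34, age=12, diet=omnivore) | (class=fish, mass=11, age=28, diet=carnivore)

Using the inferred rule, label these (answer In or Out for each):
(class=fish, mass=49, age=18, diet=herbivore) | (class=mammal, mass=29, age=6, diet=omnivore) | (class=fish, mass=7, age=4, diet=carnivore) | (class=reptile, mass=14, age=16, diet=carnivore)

In, Out, Out, Out

The pattern is that an item is 'In' exactly when: mass ≥ 45.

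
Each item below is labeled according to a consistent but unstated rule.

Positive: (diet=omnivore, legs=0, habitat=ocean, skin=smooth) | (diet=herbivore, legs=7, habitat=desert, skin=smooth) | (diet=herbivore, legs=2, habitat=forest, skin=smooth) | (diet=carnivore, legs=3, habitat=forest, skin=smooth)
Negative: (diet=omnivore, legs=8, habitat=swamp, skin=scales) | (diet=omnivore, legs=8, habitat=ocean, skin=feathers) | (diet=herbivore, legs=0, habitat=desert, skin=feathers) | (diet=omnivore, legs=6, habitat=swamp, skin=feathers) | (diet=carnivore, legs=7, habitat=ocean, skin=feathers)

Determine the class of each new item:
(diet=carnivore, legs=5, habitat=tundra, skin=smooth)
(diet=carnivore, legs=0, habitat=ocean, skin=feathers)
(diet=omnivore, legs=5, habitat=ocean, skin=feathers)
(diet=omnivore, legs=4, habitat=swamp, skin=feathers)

Positive, Negative, Negative, Negative

Comparing the two groups points to one rule — skin is smooth.
(diet=carnivore, legs=5, habitat=tundra, skin=smooth): Positive (skin is smooth).
(diet=carnivore, legs=0, habitat=ocean, skin=feathers): Negative (skin is feathers).
(diet=omnivore, legs=5, habitat=ocean, skin=feathers): Negative (skin is feathers).
(diet=omnivore, legs=4, habitat=swamp, skin=feathers): Negative (skin is feathers).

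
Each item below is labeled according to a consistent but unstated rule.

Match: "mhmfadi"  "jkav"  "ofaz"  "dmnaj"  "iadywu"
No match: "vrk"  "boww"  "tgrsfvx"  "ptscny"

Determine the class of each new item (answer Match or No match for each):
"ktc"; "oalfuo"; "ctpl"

The rule appears to be: contains 'a'.
No match: "ktc", since no 'a'. Match: "oalfuo", since has 'a'. No match: "ctpl", since no 'a'.

No match, Match, No match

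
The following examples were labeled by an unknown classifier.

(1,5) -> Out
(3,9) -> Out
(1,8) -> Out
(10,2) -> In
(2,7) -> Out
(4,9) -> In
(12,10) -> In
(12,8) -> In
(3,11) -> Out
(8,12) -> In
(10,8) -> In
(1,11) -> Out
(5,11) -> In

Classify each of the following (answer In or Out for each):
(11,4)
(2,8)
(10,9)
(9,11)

Every 'In' example satisfies: first ≥ 4. None of the 'Out' examples do.
(11,4): In (first 11).
(2,8): Out (first 2).
(10,9): In (first 10).
(9,11): In (first 9).

In, Out, In, In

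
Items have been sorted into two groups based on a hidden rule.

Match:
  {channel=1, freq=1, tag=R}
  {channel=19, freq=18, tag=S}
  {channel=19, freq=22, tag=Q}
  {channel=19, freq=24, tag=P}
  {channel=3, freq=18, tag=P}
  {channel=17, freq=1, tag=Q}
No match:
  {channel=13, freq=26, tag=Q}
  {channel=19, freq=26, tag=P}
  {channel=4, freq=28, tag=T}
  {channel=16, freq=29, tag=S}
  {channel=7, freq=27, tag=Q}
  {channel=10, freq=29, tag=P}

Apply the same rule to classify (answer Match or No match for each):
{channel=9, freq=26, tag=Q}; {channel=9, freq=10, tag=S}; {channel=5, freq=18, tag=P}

The rule appears to be: freq ≤ 24.
No match: {channel=9, freq=26, tag=Q}, since freq = 26.
Match: {channel=9, freq=10, tag=S}, since freq = 10.
Match: {channel=5, freq=18, tag=P}, since freq = 18.

No match, Match, Match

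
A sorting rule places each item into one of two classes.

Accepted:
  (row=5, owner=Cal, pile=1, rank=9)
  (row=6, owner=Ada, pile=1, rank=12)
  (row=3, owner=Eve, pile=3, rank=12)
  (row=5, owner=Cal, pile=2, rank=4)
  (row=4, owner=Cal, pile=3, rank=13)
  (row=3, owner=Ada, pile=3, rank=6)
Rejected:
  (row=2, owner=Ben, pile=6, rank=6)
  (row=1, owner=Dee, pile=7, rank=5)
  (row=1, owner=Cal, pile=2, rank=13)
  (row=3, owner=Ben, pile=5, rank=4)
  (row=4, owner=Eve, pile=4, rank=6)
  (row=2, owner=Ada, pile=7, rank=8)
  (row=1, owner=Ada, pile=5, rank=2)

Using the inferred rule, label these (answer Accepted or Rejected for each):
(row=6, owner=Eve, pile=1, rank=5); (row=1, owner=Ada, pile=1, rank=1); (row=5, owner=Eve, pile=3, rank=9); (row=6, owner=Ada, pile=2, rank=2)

'Accepted' ⟺ pile ≤ 3 AND row ≥ 2.
(row=6, owner=Eve, pile=1, rank=5) → pile = 1, row = 6 → Accepted.
(row=1, owner=Ada, pile=1, rank=1) → pile = 1, row = 1 → Rejected.
(row=5, owner=Eve, pile=3, rank=9) → pile = 3, row = 5 → Accepted.
(row=6, owner=Ada, pile=2, rank=2) → pile = 2, row = 6 → Accepted.

Accepted, Rejected, Accepted, Accepted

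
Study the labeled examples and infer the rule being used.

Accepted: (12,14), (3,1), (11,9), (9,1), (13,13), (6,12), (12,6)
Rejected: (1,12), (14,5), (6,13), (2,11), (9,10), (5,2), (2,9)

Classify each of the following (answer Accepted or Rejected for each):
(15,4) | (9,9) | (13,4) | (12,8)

Checking candidate rules against both groups, what survives is: sum is even.

Rejected, Accepted, Rejected, Accepted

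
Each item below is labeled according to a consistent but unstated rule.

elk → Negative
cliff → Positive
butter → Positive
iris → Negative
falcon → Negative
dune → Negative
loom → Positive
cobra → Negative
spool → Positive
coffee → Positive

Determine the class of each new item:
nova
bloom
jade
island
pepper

Negative, Positive, Negative, Negative, Positive

All 'Positive' examples share one property — has a double letter — and every 'Negative' example lacks it.
nova: Negative (no doubled letter).
bloom: Positive ('oo' doubled).
jade: Negative (no doubled letter).
island: Negative (no doubled letter).
pepper: Positive ('pp' doubled).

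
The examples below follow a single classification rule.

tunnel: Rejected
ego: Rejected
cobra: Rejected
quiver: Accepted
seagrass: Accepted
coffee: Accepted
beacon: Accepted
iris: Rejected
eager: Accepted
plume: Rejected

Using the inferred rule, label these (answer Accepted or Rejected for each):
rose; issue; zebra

One predicate separates the groups cleanly: has ≥ 3 vowels.
rose — 2 vowels, hence Rejected. issue — 3 vowels, hence Accepted. zebra — 2 vowels, hence Rejected.

Rejected, Accepted, Rejected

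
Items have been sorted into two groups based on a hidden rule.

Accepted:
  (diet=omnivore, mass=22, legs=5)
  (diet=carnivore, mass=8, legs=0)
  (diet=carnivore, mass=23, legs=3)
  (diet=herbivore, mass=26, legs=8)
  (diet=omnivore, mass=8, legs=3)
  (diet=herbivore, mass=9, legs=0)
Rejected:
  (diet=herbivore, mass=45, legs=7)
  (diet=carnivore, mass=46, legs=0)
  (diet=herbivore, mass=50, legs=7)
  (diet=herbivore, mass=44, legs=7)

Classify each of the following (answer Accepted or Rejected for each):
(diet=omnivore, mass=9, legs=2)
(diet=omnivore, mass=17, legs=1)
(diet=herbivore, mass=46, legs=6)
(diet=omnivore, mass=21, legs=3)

Accepted, Accepted, Rejected, Accepted

The common property of the 'Accepted' items is: mass ≤ 26. No 'Rejected' item has it.
(diet=omnivore, mass=9, legs=2) → mass = 9 → Accepted. (diet=omnivore, mass=17, legs=1) → mass = 17 → Accepted. (diet=herbivore, mass=46, legs=6) → mass = 46 → Rejected. (diet=omnivore, mass=21, legs=3) → mass = 21 → Accepted.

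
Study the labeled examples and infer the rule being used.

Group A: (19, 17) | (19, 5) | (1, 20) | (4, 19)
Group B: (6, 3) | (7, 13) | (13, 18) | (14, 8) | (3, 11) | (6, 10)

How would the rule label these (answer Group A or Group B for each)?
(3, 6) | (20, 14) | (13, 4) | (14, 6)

Group B, Group A, Group B, Group B

Every 'Group A' example satisfies: max ≥ 19. None of the 'Group B' examples do.
(3, 6): max 6 — lacks this property, so Group B.
(20, 14): max 20 — satisfies this, so Group A.
(13, 4): max 13 — lacks this property, so Group B.
(14, 6): max 14 — lacks this property, so Group B.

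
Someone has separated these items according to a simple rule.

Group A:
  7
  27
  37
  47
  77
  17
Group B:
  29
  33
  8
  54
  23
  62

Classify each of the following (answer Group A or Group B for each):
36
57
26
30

Group B, Group A, Group B, Group B

The classifier is using: ends in digit 7.
36 — last digit 6, hence Group B. 57 — last digit 7, hence Group A. 26 — last digit 6, hence Group B. 30 — last digit 0, hence Group B.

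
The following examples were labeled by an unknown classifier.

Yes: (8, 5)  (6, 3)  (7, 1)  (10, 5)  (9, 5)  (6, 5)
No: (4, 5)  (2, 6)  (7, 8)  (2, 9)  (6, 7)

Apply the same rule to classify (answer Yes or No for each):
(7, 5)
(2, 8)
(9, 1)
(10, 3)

The simplest hypothesis consistent with all the labels is: first > second.
(7, 5): 7 > 5 — matches, so Yes.
(2, 8): 2 < 8 — does not fit, so No.
(9, 1): 9 > 1 — matches, so Yes.
(10, 3): 10 > 3 — matches, so Yes.

Yes, No, Yes, Yes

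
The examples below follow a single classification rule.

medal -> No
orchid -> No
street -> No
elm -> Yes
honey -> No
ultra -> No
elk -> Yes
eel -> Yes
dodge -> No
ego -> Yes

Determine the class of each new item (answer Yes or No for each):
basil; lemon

No, No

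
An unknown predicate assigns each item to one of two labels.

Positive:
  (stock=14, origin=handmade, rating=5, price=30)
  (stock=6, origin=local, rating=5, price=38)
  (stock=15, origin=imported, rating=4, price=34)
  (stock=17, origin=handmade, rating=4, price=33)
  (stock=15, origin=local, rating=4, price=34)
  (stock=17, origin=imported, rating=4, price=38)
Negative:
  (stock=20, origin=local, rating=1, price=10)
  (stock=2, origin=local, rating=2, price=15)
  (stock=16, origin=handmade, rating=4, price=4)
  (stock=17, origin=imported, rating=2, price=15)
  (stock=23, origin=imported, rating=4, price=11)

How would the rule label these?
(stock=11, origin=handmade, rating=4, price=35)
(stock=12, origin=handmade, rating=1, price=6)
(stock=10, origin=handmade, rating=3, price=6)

All 'Positive' examples share one property — price ≥ 30 — and every 'Negative' example lacks it.
Positive: (stock=11, origin=handmade, rating=4, price=35), since price = 35.
Negative: (stock=12, origin=handmade, rating=1, price=6), since price = 6.
Negative: (stock=10, origin=handmade, rating=3, price=6), since price = 6.

Positive, Negative, Negative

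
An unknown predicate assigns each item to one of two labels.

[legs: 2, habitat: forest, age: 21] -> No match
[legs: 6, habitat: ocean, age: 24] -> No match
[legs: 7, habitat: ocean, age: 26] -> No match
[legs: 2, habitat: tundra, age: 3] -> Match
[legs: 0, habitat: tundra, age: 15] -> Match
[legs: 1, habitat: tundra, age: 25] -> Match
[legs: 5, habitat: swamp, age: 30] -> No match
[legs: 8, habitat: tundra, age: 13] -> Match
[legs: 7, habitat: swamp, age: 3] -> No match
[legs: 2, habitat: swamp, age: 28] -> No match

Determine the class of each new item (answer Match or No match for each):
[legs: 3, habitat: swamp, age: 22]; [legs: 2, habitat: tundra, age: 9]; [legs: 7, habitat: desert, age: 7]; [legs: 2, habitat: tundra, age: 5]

No match, Match, No match, Match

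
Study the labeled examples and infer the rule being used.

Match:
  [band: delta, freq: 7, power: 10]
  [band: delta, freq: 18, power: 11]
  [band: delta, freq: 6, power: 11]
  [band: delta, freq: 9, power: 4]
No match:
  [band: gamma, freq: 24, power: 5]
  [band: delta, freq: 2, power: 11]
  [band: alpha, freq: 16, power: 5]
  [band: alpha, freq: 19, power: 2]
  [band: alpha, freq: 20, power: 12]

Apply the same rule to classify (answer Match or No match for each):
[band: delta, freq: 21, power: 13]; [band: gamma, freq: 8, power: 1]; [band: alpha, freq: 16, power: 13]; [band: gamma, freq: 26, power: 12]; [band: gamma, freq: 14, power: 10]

The rule appears to be: band is delta AND freq ≥ 6.
[band: delta, freq: 21, power: 13]: band is delta, freq = 21 — satisfies this, so Match. [band: gamma, freq: 8, power: 1]: band is gamma, freq = 8 — doesn't match, so No match. [band: alpha, freq: 16, power: 13]: band is alpha, freq = 16 — doesn't match, so No match. [band: gamma, freq: 26, power: 12]: band is gamma, freq = 26 — doesn't match, so No match. [band: gamma, freq: 14, power: 10]: band is gamma, freq = 14 — doesn't match, so No match.

Match, No match, No match, No match, No match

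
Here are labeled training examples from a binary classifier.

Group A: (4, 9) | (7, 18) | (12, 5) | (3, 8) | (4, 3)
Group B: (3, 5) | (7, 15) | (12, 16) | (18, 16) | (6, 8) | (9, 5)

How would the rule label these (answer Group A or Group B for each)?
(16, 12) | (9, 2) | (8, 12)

Group B, Group A, Group B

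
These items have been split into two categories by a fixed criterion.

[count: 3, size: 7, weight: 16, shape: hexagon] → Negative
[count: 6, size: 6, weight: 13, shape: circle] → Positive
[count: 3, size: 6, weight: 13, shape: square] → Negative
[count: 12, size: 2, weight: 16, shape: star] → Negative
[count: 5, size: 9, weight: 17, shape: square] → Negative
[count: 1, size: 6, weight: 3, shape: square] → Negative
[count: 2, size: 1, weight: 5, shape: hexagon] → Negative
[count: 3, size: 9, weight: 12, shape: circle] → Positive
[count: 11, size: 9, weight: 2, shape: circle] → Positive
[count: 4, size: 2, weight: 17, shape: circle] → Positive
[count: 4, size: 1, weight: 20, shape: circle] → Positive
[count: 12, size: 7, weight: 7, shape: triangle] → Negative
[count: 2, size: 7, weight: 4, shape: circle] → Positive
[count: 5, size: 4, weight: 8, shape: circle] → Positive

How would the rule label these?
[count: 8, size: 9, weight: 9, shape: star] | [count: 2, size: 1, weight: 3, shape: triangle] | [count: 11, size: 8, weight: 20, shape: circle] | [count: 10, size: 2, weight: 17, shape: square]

Checking candidate rules against both groups, what survives is: shape is circle.
[count: 8, size: 9, weight: 9, shape: star]: shape is star — lacks this property, so Negative.
[count: 2, size: 1, weight: 3, shape: triangle]: shape is triangle — lacks this property, so Negative.
[count: 11, size: 8, weight: 20, shape: circle]: shape is circle — has this property, so Positive.
[count: 10, size: 2, weight: 17, shape: square]: shape is square — lacks this property, so Negative.

Negative, Negative, Positive, Negative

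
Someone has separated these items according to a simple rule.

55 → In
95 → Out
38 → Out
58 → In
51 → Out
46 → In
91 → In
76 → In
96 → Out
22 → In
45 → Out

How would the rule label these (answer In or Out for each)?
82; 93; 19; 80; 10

In, Out, In, Out, In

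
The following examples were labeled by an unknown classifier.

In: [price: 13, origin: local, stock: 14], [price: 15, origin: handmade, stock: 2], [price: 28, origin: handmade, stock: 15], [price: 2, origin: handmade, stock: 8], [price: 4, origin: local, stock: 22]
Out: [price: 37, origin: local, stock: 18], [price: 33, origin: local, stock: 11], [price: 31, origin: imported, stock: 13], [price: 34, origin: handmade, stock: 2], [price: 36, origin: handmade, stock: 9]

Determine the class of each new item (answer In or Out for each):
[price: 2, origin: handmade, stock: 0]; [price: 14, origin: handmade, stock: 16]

In, In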